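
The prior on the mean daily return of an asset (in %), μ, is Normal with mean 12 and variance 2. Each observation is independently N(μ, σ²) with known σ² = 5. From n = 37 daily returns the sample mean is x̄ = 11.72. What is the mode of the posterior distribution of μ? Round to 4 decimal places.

n = 37, x̄ = 11.72.
For a Normal prior and Normal likelihood with known variance, the posterior is Normal; its mode equals its mean, the precision-weighted average.
Prior precision 1/σ₀² = 1/2 = 0.5; data precision n/σ² = 37/5 = 7.4.
μ̂ = (0.5·12 + 7.4·11.72) / (0.5 + 7.4) = 92.728/7.9 = 23182/1975 ≈ 11.7377.

μ̂_MAP = 11.7377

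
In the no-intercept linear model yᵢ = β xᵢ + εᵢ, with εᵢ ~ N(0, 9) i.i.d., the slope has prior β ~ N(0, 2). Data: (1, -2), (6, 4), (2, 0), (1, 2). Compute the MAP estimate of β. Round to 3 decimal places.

β̂_MAP = 0.516

log p(β | y) = −Σ(yᵢ − βxᵢ)²/(2·9) − β²/(2·2) + const.
Setting the derivative to zero: Σxᵢ(yᵢ − βxᵢ)/9 − β/2 = 0, so β = Σxᵢyᵢ / (Σxᵢ² + σ²/τ²).
Σxᵢyᵢ = 1·(-2) + 6·4 + 2·0 + 1·2 = 24; Σxᵢ² = 42; σ²/τ² = 4.5.
β̂_MAP = 24 / (42 + 4.5) = 24/46.5 ≈ 0.516.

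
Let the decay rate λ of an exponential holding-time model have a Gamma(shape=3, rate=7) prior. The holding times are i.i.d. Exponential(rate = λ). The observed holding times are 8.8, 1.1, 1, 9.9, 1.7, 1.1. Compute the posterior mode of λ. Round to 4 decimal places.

The Exponential(rate=λ) likelihood is ∝ λ^n e^(−λΣtᵢ). Here n = 6 and Σtᵢ = 8.8 + 1.1 + 1 + 9.9 + 1.7 + 1.1 = 23.6.
Posterior ∝ λ^2e^(−7λ) · λ^6e^(−23.6λ) = λ^8e^(−30.6λ), i.e. Gamma(9, 30.6).
Mode = (a−1)/b = 8/30.6 ≈ 0.2614.

λ̂_MAP = 0.2614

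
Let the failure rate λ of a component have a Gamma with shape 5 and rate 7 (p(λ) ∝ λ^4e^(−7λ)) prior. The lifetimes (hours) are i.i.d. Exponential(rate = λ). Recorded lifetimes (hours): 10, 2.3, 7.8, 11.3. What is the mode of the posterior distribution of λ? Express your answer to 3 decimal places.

The Exponential(rate=λ) likelihood is ∝ λ^n e^(−λΣtᵢ). Here n = 4 and Σtᵢ = 10 + 2.3 + 7.8 + 11.3 = 31.4.
Posterior ∝ λ^4e^(−7λ) · λ^4e^(−31.4λ) = λ^8e^(−38.4λ), i.e. Gamma(9, 38.4).
Mode = (a−1)/b = 8/38.4 ≈ 0.208.

λ̂_MAP = 0.208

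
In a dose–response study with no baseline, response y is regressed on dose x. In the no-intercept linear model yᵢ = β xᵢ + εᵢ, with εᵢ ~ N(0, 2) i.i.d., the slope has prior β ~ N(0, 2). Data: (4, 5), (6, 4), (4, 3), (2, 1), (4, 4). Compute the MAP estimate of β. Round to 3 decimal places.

log p(β | y) = −Σ(yᵢ − βxᵢ)²/(2·2) − β²/(2·2) + const.
Setting the derivative to zero: Σxᵢ(yᵢ − βxᵢ)/2 − β/2 = 0, so β = Σxᵢyᵢ / (Σxᵢ² + σ²/τ²).
Σxᵢyᵢ = 4·5 + 6·4 + 4·3 + 2·1 + 4·4 = 74; Σxᵢ² = 88; σ²/τ² = 1.
β̂_MAP = 74 / (88 + 1) = 74/89 ≈ 0.831.

β̂_MAP = 0.831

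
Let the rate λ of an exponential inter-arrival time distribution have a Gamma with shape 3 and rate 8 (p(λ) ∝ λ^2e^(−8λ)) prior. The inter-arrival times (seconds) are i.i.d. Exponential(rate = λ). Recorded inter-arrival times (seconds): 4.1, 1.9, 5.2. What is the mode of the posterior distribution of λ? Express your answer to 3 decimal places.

The Exponential(rate=λ) likelihood is ∝ λ^n e^(−λΣtᵢ). Here n = 3 and Σtᵢ = 4.1 + 1.9 + 5.2 = 11.2.
Posterior ∝ λ^2e^(−8λ) · λ^3e^(−11.2λ) = λ^5e^(−19.2λ), i.e. Gamma(6, 19.2).
Mode = (a−1)/b = 5/19.2 ≈ 0.260.

λ̂_MAP = 0.260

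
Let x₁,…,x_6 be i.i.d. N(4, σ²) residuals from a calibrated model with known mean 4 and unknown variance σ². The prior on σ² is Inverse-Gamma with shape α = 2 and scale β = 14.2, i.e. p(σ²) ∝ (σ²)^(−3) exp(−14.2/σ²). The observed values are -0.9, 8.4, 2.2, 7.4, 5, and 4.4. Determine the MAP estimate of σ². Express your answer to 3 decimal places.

σ̂²_MAP = 7.311

Sum of squared deviations about the known mean: SS = (-0.9−4)² + (8.4−4)² + (2.2−4)² + (7.4−4)² + (5−4)² + (4.4−4)² = 59.33.
The Normal likelihood contributes (σ²)^(−n/2) exp(−SS/(2σ²)), so the posterior is Inverse-Gamma(α + n/2, β + SS/2) = Inverse-Gamma(5, 43.865).
The mode of Inverse-Gamma(a, b) is b/(a+1) = 43.865/6 ≈ 7.311.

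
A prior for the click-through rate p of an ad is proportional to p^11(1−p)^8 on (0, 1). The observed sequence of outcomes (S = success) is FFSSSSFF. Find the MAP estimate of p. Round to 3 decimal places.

The prior density ∝ p^11(1−p)^8 is the kernel of Beta(12, 9).
Data: 4 successes in 8 trials (from the sequence). The binomial likelihood contributes p^4(1−p)^4, so the posterior is Beta(12+4, 9+4) = Beta(16, 13).
For Beta(a, b) with a, b > 1 the mode is (a−1)/(a+b−2) = 15/27 ≈ 0.556.

p̂_MAP = 0.556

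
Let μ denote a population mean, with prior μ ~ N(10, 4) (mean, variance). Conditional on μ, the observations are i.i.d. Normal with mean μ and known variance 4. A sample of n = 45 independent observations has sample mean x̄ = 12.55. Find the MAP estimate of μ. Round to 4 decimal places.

μ̂_MAP = 12.4946

n = 45, x̄ = 12.55.
For a Normal prior and Normal likelihood with known variance, the posterior is Normal; its mode equals its mean, the precision-weighted average.
Prior precision 1/σ₀² = 1/4 = 0.25; data precision n/σ² = 45/4 = 11.25.
μ̂ = (0.25·10 + 11.25·12.55) / (0.25 + 11.25) = 143.6875/11.5 = 2299/184 ≈ 12.4946.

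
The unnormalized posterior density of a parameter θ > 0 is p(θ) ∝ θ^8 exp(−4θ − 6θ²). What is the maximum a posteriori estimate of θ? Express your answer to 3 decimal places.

θ̂_MAP = 0.667

ℓ'(θ) = 8/θ − 4 − 12θ. Setting this to zero and multiplying by θ: 12θ² + 4θ − 8 = 0.
θ = (−4 + √(4² + 4·12·8)) / (2·12) = (−4 + √400) / 24 = (−4 + 20)/24 = 2/3.
ℓ''(θ) = −8/θ² − 12 < 0, confirming a maximum.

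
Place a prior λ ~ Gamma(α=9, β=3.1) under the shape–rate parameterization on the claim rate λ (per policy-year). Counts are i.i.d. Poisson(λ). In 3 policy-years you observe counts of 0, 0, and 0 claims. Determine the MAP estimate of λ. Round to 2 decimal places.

Σxᵢ = 0+0+0 = 0, with n = 3.
Posterior ∝ λ^8e^(−3.1λ) · 1e^(−3λ) = λ^8e^(−6.1λ), i.e. Gamma(shape=9, rate=6.1).
The mode of a Gamma(a, b) with a ≥ 1 (shape–rate) is (a−1)/b = 8/6.1 ≈ 1.31.

λ̂_MAP = 1.31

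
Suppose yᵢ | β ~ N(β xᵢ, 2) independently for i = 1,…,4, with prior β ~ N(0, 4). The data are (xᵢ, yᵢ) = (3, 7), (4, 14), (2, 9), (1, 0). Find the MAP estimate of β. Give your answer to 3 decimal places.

log p(β | y) = −Σ(yᵢ − βxᵢ)²/(2·2) − β²/(2·4) + const.
Setting the derivative to zero: Σxᵢ(yᵢ − βxᵢ)/2 − β/4 = 0, so β = Σxᵢyᵢ / (Σxᵢ² + σ²/τ²).
Σxᵢyᵢ = 3·7 + 4·14 + 2·9 + 1·0 = 95; Σxᵢ² = 30; σ²/τ² = 0.5.
β̂_MAP = 95 / (30 + 0.5) = 95/30.5 ≈ 3.115.

β̂_MAP = 3.115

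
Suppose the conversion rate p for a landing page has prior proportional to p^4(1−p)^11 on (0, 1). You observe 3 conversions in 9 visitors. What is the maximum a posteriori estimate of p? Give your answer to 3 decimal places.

The prior density ∝ p^4(1−p)^11 is the kernel of Beta(5, 12).
Data: 3 successes in 9 trials. The binomial likelihood contributes p^3(1−p)^6, so the posterior is Beta(5+3, 12+6) = Beta(8, 18).
For Beta(a, b) with a, b > 1 the mode is (a−1)/(a+b−2) = 7/24 ≈ 0.292.

p̂_MAP = 0.292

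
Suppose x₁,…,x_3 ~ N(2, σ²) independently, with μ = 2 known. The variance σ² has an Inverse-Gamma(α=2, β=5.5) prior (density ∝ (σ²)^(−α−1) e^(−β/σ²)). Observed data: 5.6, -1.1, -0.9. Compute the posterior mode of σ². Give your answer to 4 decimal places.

σ̂²_MAP = 4.6644

Sum of squared deviations about the known mean: SS = (5.6−2)² + (-1.1−2)² + (-0.9−2)² = 30.98.
The Normal likelihood contributes (σ²)^(−n/2) exp(−SS/(2σ²)), so the posterior is Inverse-Gamma(α + n/2, β + SS/2) = Inverse-Gamma(3.5, 20.99).
The mode of Inverse-Gamma(a, b) is b/(a+1) = 20.99/4.5 ≈ 4.6644.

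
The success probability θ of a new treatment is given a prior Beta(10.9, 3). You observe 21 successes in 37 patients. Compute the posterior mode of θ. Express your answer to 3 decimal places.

Prior: Beta(10.9, 3).
Data: 21 successes in 37 trials. The binomial likelihood contributes θ^21(1−θ)^16, so the posterior is Beta(10.9+21, 3+16) = Beta(31.9, 19).
For Beta(a, b) with a, b > 1 the mode is (a−1)/(a+b−2) = 30.9/48.9 ≈ 0.632.

θ̂_MAP = 0.632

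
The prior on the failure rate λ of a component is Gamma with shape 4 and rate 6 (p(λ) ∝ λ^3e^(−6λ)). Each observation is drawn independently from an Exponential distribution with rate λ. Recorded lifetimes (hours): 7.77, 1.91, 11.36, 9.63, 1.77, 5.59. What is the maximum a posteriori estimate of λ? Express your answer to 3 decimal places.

λ̂_MAP = 0.204

The Exponential(rate=λ) likelihood is ∝ λ^n e^(−λΣtᵢ). Here n = 6 and Σtᵢ = 7.77 + 1.91 + 11.36 + 9.63 + 1.77 + 5.59 = 38.03.
Posterior ∝ λ^3e^(−6λ) · λ^6e^(−38.03λ) = λ^9e^(−44.03λ), i.e. Gamma(10, 44.03).
Mode = (a−1)/b = 9/44.03 ≈ 0.204.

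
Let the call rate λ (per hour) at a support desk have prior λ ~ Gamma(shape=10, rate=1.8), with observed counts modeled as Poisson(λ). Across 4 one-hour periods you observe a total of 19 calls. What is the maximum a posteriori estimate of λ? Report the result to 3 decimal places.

λ̂_MAP = 4.828

Σxᵢ = 19, n = 4.
Posterior ∝ λ^9e^(−1.8λ) · λ^19e^(−4λ) = λ^28e^(−5.8λ), i.e. Gamma(shape=29, rate=5.8).
The mode of a Gamma(a, b) with a ≥ 1 (shape–rate) is (a−1)/b = 28/5.8 ≈ 4.828.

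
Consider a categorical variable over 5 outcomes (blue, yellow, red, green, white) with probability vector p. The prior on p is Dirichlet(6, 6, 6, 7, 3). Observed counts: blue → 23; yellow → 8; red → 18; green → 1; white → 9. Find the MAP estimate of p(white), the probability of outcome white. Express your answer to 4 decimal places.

The posterior is Dirichlet(αᵢ + nᵢ) = Dirichlet(29, 14, 24, 8, 12).
For a Dirichlet(a₁,…,a_K) with all aᵢ > 1, the mode has j-th component (aⱼ − 1)/(Σaᵢ − K).
Here Σaᵢ = 87 and K = 5, so p(white) = (12 − 1)/(87 − 5) = 11/82 ≈ 0.1341.

MAP estimate of p(white) = 0.1341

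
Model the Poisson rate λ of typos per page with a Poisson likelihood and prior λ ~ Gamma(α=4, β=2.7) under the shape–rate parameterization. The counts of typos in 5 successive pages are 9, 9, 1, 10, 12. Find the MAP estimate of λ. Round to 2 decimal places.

Σxᵢ = 9+9+1+10+12 = 41, with n = 5.
Posterior ∝ λ^3e^(−2.7λ) · λ^41e^(−5λ) = λ^44e^(−7.7λ), i.e. Gamma(shape=45, rate=7.7).
The mode of a Gamma(a, b) with a ≥ 1 (shape–rate) is (a−1)/b = 44/7.7 ≈ 5.71.

λ̂_MAP = 5.71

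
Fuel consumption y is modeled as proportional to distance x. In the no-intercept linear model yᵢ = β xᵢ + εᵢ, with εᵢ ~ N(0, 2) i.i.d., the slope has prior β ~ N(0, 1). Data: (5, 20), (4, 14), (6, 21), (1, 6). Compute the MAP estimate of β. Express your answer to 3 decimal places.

β̂_MAP = 3.600

log p(β | y) = −Σ(yᵢ − βxᵢ)²/(2·2) − β²/(2·1) + const.
Setting the derivative to zero: Σxᵢ(yᵢ − βxᵢ)/2 − β/1 = 0, so β = Σxᵢyᵢ / (Σxᵢ² + σ²/τ²).
Σxᵢyᵢ = 5·20 + 4·14 + 6·21 + 1·6 = 288; Σxᵢ² = 78; σ²/τ² = 2.
β̂_MAP = 288 / (78 + 2) = 288/80 ≈ 3.600.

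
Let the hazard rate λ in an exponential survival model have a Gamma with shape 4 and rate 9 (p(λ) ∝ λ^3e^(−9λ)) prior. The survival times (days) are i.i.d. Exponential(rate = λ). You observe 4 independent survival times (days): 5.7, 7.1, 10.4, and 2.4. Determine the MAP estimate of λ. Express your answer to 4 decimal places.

λ̂_MAP = 0.2023

The Exponential(rate=λ) likelihood is ∝ λ^n e^(−λΣtᵢ). Here n = 4 and Σtᵢ = 5.7 + 7.1 + 10.4 + 2.4 = 25.6.
Posterior ∝ λ^3e^(−9λ) · λ^4e^(−25.6λ) = λ^7e^(−34.6λ), i.e. Gamma(8, 34.6).
Mode = (a−1)/b = 7/34.6 ≈ 0.2023.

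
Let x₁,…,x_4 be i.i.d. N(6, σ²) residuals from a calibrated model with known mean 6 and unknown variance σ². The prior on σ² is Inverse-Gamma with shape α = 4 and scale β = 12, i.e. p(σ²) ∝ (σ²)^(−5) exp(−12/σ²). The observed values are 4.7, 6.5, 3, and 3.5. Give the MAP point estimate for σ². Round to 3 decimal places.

Sum of squared deviations about the known mean: SS = (4.7−6)² + (6.5−6)² + (3−6)² + (3.5−6)² = 17.19.
The Normal likelihood contributes (σ²)^(−n/2) exp(−SS/(2σ²)), so the posterior is Inverse-Gamma(α + n/2, β + SS/2) = Inverse-Gamma(6, 20.595).
The mode of Inverse-Gamma(a, b) is b/(a+1) = 20.595/7 ≈ 2.942.

σ̂²_MAP = 2.942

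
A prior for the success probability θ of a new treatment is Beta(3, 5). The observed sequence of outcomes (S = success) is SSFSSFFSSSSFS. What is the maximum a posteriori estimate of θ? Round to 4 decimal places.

Prior: Beta(3, 5).
Data: 9 successes in 13 trials (from the sequence). The binomial likelihood contributes θ^9(1−θ)^4, so the posterior is Beta(3+9, 5+4) = Beta(12, 9).
For Beta(a, b) with a, b > 1 the mode is (a−1)/(a+b−2) = 11/19 ≈ 0.5789.

θ̂_MAP = 0.5789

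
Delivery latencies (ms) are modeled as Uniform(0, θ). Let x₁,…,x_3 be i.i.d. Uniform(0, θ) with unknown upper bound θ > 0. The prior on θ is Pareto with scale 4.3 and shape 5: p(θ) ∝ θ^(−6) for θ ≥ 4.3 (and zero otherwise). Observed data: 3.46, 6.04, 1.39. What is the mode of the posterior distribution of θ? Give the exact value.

The Uniform(0, θ) likelihood is θ^(−n) for θ ≥ max(xᵢ), zero otherwise. Here max(xᵢ) = 6.04.
Posterior ∝ θ^(−6) · θ^(−3) = θ^(−9) on θ ≥ max(4.3, 6.04) = 6.04.
This density is strictly decreasing in θ, so the posterior mode lies at the lower boundary of the support.

θ̂_MAP = 6.04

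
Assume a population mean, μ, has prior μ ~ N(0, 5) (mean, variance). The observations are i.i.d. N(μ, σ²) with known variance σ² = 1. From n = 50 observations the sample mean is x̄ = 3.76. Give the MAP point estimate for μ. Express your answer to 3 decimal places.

n = 50, x̄ = 3.76.
For a Normal prior and Normal likelihood with known variance, the posterior is Normal; its mode equals its mean, the precision-weighted average.
Prior precision 1/σ₀² = 1/5 = 0.2; data precision n/σ² = 50/1 = 50.
μ̂ = (0.2·0 + 50·3.76) / (0.2 + 50) = 188/50.2 = 940/251 ≈ 3.745.

μ̂_MAP = 3.745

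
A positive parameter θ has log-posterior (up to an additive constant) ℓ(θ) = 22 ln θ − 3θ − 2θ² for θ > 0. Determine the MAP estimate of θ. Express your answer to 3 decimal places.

ℓ'(θ) = 22/θ − 3 − 4θ. Setting this to zero and multiplying by θ: 4θ² + 3θ − 22 = 0.
θ = (−3 + √(3² + 4·4·22)) / (2·4) = (−3 + √361) / 8 = (−3 + 19)/8 = 2.
ℓ''(θ) = −22/θ² − 4 < 0, confirming a maximum.

θ̂_MAP = 2.000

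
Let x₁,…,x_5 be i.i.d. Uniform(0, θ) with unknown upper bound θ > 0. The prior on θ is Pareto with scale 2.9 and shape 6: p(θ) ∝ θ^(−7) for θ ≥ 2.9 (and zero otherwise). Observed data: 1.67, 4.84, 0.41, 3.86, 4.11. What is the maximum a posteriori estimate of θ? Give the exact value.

The Uniform(0, θ) likelihood is θ^(−n) for θ ≥ max(xᵢ), zero otherwise. Here max(xᵢ) = 4.84.
Posterior ∝ θ^(−7) · θ^(−5) = θ^(−12) on θ ≥ max(2.9, 4.84) = 4.84.
This density is strictly decreasing in θ, so the posterior mode lies at the lower boundary of the support.

θ̂_MAP = 4.84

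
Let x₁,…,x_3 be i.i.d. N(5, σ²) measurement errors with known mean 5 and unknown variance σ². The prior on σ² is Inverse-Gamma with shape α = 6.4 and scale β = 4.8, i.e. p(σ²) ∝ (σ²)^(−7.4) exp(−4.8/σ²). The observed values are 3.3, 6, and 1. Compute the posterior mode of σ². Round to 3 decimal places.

σ̂²_MAP = 1.657

Sum of squared deviations about the known mean: SS = (3.3−5)² + (6−5)² + (1−5)² = 19.89.
The Normal likelihood contributes (σ²)^(−n/2) exp(−SS/(2σ²)), so the posterior is Inverse-Gamma(α + n/2, β + SS/2) = Inverse-Gamma(7.9, 14.745).
The mode of Inverse-Gamma(a, b) is b/(a+1) = 14.745/8.9 ≈ 1.657.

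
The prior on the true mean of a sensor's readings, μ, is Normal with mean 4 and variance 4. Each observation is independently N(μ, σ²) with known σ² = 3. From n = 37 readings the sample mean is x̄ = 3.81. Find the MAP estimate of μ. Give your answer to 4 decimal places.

n = 37, x̄ = 3.81.
For a Normal prior and Normal likelihood with known variance, the posterior is Normal; its mode equals its mean, the precision-weighted average.
Prior precision 1/σ₀² = 1/4 = 0.25; data precision n/σ² = 37/3.
μ̂ = (0.25·4 + (37/3)·3.81) / (0.25 + 37/3) = 47.99/(151/12) = 14397/3775 ≈ 3.8138.

μ̂_MAP = 3.8138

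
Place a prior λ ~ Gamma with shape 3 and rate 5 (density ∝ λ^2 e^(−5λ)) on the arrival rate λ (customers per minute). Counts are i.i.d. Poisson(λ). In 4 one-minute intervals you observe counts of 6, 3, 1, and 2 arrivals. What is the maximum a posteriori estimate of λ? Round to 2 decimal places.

Σxᵢ = 6+3+1+2 = 12, with n = 4.
Posterior ∝ λ^2e^(−5λ) · λ^12e^(−4λ) = λ^14e^(−9λ), i.e. Gamma(shape=15, rate=9).
The mode of a Gamma(a, b) with a ≥ 1 (shape–rate) is (a−1)/b = 14/9 ≈ 1.56.

λ̂_MAP = 1.56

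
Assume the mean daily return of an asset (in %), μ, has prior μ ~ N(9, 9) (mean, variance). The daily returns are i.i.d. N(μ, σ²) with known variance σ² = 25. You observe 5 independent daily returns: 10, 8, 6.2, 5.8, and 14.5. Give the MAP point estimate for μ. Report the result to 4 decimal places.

μ̂_MAP = 8.9357

n = 5; x̄ = (10 + 8 + 6.2 + 5.8 + 14.5)/5 = 44.5/5 = 8.9.
For a Normal prior and Normal likelihood with known variance, the posterior is Normal; its mode equals its mean, the precision-weighted average.
Prior precision 1/σ₀² = 1/9; data precision n/σ² = 5/25 = 0.2.
μ̂ = ((1/9)·9 + 0.2·8.9) / (1/9 + 0.2) = 2.78/(14/45) = 1251/140 ≈ 8.9357.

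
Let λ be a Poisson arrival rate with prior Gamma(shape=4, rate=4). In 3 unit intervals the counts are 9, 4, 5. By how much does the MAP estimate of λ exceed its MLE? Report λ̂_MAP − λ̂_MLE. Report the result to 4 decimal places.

MAP − MLE = -3.0000

Σxᵢ = 18. Posterior is Gamma(22, 7); MAP = (22−1)/7 = 21/7 ≈ 3.00000.
MLE = x̄ = 18/3 ≈ 6.00000.
Difference = 21/7 − 18/3 = -3 ≈ -3.0000.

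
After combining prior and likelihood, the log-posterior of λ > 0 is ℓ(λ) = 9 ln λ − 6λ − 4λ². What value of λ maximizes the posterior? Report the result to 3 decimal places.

λ̂_MAP = 0.750

ℓ'(λ) = 9/λ − 6 − 8λ. Setting this to zero and multiplying by λ: 8λ² + 6λ − 9 = 0.
λ = (−6 + √(6² + 4·8·9)) / (2·8) = (−6 + √324) / 16 = (−6 + 18)/16 = 3/4.
ℓ''(λ) = −9/λ² − 8 < 0, confirming a maximum.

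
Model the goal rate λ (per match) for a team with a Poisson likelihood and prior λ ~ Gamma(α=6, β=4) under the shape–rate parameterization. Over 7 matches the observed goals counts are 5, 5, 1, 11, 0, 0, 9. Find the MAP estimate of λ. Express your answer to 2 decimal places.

Σxᵢ = 5+5+1+11+0+0+9 = 31, with n = 7.
Posterior ∝ λ^5e^(−4λ) · λ^31e^(−7λ) = λ^36e^(−11λ), i.e. Gamma(shape=37, rate=11).
The mode of a Gamma(a, b) with a ≥ 1 (shape–rate) is (a−1)/b = 36/11 ≈ 3.27.

λ̂_MAP = 3.27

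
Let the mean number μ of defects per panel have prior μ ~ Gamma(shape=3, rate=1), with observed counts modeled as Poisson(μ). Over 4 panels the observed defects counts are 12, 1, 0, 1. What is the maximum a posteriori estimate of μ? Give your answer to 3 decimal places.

Σxᵢ = 12+1+0+1 = 14, with n = 4.
Posterior ∝ μ^2e^(−1μ) · μ^14e^(−4μ) = μ^16e^(−5μ), i.e. Gamma(shape=17, rate=5).
The mode of a Gamma(a, b) with a ≥ 1 (shape–rate) is (a−1)/b = 16/5 ≈ 3.200.

μ̂_MAP = 3.200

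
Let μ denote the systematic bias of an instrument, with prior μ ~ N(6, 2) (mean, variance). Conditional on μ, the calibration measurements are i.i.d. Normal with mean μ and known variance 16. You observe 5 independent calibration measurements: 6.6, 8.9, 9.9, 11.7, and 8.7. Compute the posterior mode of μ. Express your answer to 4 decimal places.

n = 5; x̄ = (6.6 + 8.9 + 9.9 + 11.7 + 8.7)/5 = 45.8/5 = 9.16.
For a Normal prior and Normal likelihood with known variance, the posterior is Normal; its mode equals its mean, the precision-weighted average.
Prior precision 1/σ₀² = 1/2 = 0.5; data precision n/σ² = 5/16 = 0.3125.
μ̂ = (0.5·6 + 0.3125·9.16) / (0.5 + 0.3125) = 5.8625/0.8125 = 469/65 ≈ 7.2154.

μ̂_MAP = 7.2154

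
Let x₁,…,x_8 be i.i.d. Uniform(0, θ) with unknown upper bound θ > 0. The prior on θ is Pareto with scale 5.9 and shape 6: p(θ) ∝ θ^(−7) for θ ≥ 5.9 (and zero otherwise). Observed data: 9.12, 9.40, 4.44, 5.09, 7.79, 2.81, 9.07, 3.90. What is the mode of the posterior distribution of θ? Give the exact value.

The Uniform(0, θ) likelihood is θ^(−n) for θ ≥ max(xᵢ), zero otherwise. Here max(xᵢ) = 9.40.
Posterior ∝ θ^(−7) · θ^(−8) = θ^(−15) on θ ≥ max(5.9, 9.40) = 9.40.
This density is strictly decreasing in θ, so the posterior mode lies at the lower boundary of the support.

θ̂_MAP = 9.40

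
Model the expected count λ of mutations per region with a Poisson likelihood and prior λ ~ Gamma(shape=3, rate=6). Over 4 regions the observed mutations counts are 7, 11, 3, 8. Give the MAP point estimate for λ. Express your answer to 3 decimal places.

λ̂_MAP = 3.100

Σxᵢ = 7+11+3+8 = 29, with n = 4.
Posterior ∝ λ^2e^(−6λ) · λ^29e^(−4λ) = λ^31e^(−10λ), i.e. Gamma(shape=32, rate=10).
The mode of a Gamma(a, b) with a ≥ 1 (shape–rate) is (a−1)/b = 31/10 ≈ 3.100.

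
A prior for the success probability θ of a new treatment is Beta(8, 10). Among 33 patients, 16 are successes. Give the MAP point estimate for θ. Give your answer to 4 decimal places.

θ̂_MAP = 0.4694

Prior: Beta(8, 10).
Data: 16 successes in 33 trials. The binomial likelihood contributes θ^16(1−θ)^17, so the posterior is Beta(8+16, 10+17) = Beta(24, 27).
For Beta(a, b) with a, b > 1 the mode is (a−1)/(a+b−2) = 23/49 ≈ 0.4694.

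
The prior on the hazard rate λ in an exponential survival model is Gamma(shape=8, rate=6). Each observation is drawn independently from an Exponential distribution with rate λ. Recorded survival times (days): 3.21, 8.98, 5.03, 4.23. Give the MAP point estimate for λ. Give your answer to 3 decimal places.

The Exponential(rate=λ) likelihood is ∝ λ^n e^(−λΣtᵢ). Here n = 4 and Σtᵢ = 3.21 + 8.98 + 5.03 + 4.23 = 21.45.
Posterior ∝ λ^7e^(−6λ) · λ^4e^(−21.45λ) = λ^11e^(−27.45λ), i.e. Gamma(12, 27.45).
Mode = (a−1)/b = 11/27.45 ≈ 0.401.

λ̂_MAP = 0.401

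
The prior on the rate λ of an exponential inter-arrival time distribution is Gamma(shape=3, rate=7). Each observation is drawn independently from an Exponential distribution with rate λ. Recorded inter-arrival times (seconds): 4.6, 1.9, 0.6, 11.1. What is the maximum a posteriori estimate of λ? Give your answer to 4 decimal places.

λ̂_MAP = 0.2381

The Exponential(rate=λ) likelihood is ∝ λ^n e^(−λΣtᵢ). Here n = 4 and Σtᵢ = 4.6 + 1.9 + 0.6 + 11.1 = 18.2.
Posterior ∝ λ^2e^(−7λ) · λ^4e^(−18.2λ) = λ^6e^(−25.2λ), i.e. Gamma(7, 25.2).
Mode = (a−1)/b = 6/25.2 ≈ 0.2381.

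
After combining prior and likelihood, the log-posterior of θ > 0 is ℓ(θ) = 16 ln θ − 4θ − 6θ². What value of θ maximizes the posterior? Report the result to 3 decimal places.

ℓ'(θ) = 16/θ − 4 − 12θ. Setting this to zero and multiplying by θ: 12θ² + 4θ − 16 = 0.
θ = (−4 + √(4² + 4·12·16)) / (2·12) = (−4 + √784) / 24 = (−4 + 28)/24 = 1.
ℓ''(θ) = −16/θ² − 12 < 0, confirming a maximum.

θ̂_MAP = 1.000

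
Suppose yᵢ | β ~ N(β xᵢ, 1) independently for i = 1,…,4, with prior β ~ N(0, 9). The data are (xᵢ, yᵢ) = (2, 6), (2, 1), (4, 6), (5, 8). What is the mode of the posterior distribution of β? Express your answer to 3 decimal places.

log p(β | y) = −Σ(yᵢ − βxᵢ)²/(2·1) − β²/(2·9) + const.
Setting the derivative to zero: Σxᵢ(yᵢ − βxᵢ)/1 − β/9 = 0, so β = Σxᵢyᵢ / (Σxᵢ² + σ²/τ²).
Σxᵢyᵢ = 2·6 + 2·1 + 4·6 + 5·8 = 78; Σxᵢ² = 49; σ²/τ² = 1/9.
β̂_MAP = 78 / (49 + 1/9) = 78/(442/9) = 27/17 ≈ 1.588.

β̂_MAP = 1.588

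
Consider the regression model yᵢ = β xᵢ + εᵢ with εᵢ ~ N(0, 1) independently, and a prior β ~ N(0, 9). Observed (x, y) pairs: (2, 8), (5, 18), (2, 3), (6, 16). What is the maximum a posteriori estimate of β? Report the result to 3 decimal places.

log p(β | y) = −Σ(yᵢ − βxᵢ)²/(2·1) − β²/(2·9) + const.
Setting the derivative to zero: Σxᵢ(yᵢ − βxᵢ)/1 − β/9 = 0, so β = Σxᵢyᵢ / (Σxᵢ² + σ²/τ²).
Σxᵢyᵢ = 2·8 + 5·18 + 2·3 + 6·16 = 208; Σxᵢ² = 69; σ²/τ² = 1/9.
β̂_MAP = 208 / (69 + 1/9) = 208/(622/9) = 936/311 ≈ 3.010.

β̂_MAP = 3.010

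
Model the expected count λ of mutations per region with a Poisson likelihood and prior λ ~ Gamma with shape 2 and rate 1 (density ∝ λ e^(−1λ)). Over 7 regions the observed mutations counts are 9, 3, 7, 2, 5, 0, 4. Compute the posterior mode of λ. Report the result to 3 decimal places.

Σxᵢ = 9+3+7+2+5+0+4 = 30, with n = 7.
Posterior ∝ λe^(−1λ) · λ^30e^(−7λ) = λ^31e^(−8λ), i.e. Gamma(shape=32, rate=8).
The mode of a Gamma(a, b) with a ≥ 1 (shape–rate) is (a−1)/b = 31/8 ≈ 3.875.

λ̂_MAP = 3.875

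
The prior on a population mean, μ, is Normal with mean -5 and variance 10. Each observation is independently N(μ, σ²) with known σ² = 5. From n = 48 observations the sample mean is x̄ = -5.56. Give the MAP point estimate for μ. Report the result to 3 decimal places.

μ̂_MAP = -5.554

n = 48, x̄ = -5.56.
For a Normal prior and Normal likelihood with known variance, the posterior is Normal; its mode equals its mean, the precision-weighted average.
Prior precision 1/σ₀² = 1/10 = 0.1; data precision n/σ² = 48/5 = 9.6.
μ̂ = (0.1·(-5) + 9.6·(-5.56)) / (0.1 + 9.6) = (-53.876)/9.7 = -13469/2425 ≈ -5.554.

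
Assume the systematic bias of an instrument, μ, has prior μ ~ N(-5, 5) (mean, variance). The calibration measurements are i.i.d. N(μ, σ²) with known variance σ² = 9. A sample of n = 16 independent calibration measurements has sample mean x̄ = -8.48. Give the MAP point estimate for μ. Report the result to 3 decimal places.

n = 16, x̄ = -8.48.
For a Normal prior and Normal likelihood with known variance, the posterior is Normal; its mode equals its mean, the precision-weighted average.
Prior precision 1/σ₀² = 1/5 = 0.2; data precision n/σ² = 16/9.
μ̂ = (0.2·(-5) + (16/9)·(-8.48)) / (0.2 + 16/9) = (-3617/225)/(89/45) = -3617/445 ≈ -8.128.

μ̂_MAP = -8.128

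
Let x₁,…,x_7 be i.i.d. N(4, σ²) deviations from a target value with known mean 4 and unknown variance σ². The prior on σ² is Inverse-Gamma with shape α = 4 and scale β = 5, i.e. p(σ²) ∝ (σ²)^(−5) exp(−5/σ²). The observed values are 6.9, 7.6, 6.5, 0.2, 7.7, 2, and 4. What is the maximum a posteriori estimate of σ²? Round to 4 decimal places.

Sum of squared deviations about the known mean: SS = (6.9−4)² + (7.6−4)² + (6.5−4)² + (0.2−4)² + (7.7−4)² + (2−4)² + (4−4)² = 59.75.
The Normal likelihood contributes (σ²)^(−n/2) exp(−SS/(2σ²)), so the posterior is Inverse-Gamma(α + n/2, β + SS/2) = Inverse-Gamma(7.5, 34.875).
The mode of Inverse-Gamma(a, b) is b/(a+1) = 34.875/8.5 ≈ 4.1029.

σ̂²_MAP = 4.1029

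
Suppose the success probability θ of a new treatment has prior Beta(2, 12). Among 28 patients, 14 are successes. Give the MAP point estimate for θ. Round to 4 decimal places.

Prior: Beta(2, 12).
Data: 14 successes in 28 trials. The binomial likelihood contributes θ^14(1−θ)^14, so the posterior is Beta(2+14, 12+14) = Beta(16, 26).
For Beta(a, b) with a, b > 1 the mode is (a−1)/(a+b−2) = 15/40 ≈ 0.3750.

θ̂_MAP = 0.3750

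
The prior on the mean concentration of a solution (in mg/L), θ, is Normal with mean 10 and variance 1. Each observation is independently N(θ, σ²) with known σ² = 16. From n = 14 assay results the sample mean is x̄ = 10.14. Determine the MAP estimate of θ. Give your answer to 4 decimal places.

θ̂_MAP = 10.0653

n = 14, x̄ = 10.14.
For a Normal prior and Normal likelihood with known variance, the posterior is Normal; its mode equals its mean, the precision-weighted average.
Prior precision 1/σ₀² = 1/1 = 1; data precision n/σ² = 14/16 = 0.875.
θ̂ = (1·10 + 0.875·10.14) / (1 + 0.875) = 18.8725/1.875 = 7549/750 ≈ 10.0653.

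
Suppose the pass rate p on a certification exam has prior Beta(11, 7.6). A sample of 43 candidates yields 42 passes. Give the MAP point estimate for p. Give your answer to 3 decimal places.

Prior: Beta(11, 7.6).
Data: 42 successes in 43 trials. The binomial likelihood contributes p^42(1−p)^1, so the posterior is Beta(11+42, 7.6+1) = Beta(53, 8.6).
For Beta(a, b) with a, b > 1 the mode is (a−1)/(a+b−2) = 52/59.6 ≈ 0.872.

p̂_MAP = 0.872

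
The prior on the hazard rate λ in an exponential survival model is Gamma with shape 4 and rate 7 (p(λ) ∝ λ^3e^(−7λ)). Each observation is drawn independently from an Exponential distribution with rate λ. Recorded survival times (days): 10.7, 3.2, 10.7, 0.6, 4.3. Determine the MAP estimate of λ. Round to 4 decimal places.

The Exponential(rate=λ) likelihood is ∝ λ^n e^(−λΣtᵢ). Here n = 5 and Σtᵢ = 10.7 + 3.2 + 10.7 + 0.6 + 4.3 = 29.5.
Posterior ∝ λ^3e^(−7λ) · λ^5e^(−29.5λ) = λ^8e^(−36.5λ), i.e. Gamma(9, 36.5).
Mode = (a−1)/b = 8/36.5 ≈ 0.2192.

λ̂_MAP = 0.2192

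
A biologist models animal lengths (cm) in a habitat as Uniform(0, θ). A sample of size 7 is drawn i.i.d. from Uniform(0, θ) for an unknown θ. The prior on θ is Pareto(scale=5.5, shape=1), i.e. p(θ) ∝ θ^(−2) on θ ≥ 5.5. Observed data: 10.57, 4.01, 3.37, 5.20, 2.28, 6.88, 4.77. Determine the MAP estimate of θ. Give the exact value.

θ̂_MAP = 10.57

The Uniform(0, θ) likelihood is θ^(−n) for θ ≥ max(xᵢ), zero otherwise. Here max(xᵢ) = 10.57.
Posterior ∝ θ^(−2) · θ^(−7) = θ^(−9) on θ ≥ max(5.5, 10.57) = 10.57.
This density is strictly decreasing in θ, so the posterior mode lies at the lower boundary of the support.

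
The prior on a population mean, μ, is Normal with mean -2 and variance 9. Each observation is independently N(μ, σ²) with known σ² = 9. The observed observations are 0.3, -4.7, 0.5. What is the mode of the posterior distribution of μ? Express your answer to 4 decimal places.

n = 3; x̄ = (0.3 + (-4.7) + 0.5)/3 = -3.9/3 = -1.3.
For a Normal prior and Normal likelihood with known variance, the posterior is Normal; its mode equals its mean, the precision-weighted average.
Prior precision 1/σ₀² = 1/9; data precision n/σ² = 3/9 = 1/3.
μ̂ = ((1/9)·(-2) + (1/3)·(-1.3)) / (1/9 + 1/3) = (-59/90)/(4/9) = -1.4750.

μ̂_MAP = -1.4750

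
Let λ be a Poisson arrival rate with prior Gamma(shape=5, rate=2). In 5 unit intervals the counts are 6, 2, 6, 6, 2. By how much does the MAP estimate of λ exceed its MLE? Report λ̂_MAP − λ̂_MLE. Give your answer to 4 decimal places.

MAP − MLE = -0.6857

Σxᵢ = 22. Posterior is Gamma(27, 7); MAP = (27−1)/7 = 26/7 ≈ 3.71429.
MLE = x̄ = 22/5 ≈ 4.40000.
Difference = 26/7 − 22/5 = -24/35 ≈ -0.6857.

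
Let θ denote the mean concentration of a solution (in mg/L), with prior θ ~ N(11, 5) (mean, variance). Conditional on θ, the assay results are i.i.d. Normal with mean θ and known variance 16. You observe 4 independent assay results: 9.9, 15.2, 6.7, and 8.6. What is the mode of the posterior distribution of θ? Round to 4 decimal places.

n = 4; x̄ = (9.9 + 15.2 + 6.7 + 8.6)/4 = 40.4/4 = 10.1.
For a Normal prior and Normal likelihood with known variance, the posterior is Normal; its mode equals its mean, the precision-weighted average.
Prior precision 1/σ₀² = 1/5 = 0.2; data precision n/σ² = 4/16 = 0.25.
θ̂ = (0.2·11 + 0.25·10.1) / (0.2 + 0.25) = 4.725/0.45 = 10.5000.

θ̂_MAP = 10.5000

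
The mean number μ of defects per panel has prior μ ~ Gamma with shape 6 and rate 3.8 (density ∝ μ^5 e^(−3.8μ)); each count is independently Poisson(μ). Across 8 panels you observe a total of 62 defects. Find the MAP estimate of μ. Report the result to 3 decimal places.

Σxᵢ = 62, n = 8.
Posterior ∝ μ^5e^(−3.8μ) · μ^62e^(−8μ) = μ^67e^(−11.8μ), i.e. Gamma(shape=68, rate=11.8).
The mode of a Gamma(a, b) with a ≥ 1 (shape–rate) is (a−1)/b = 67/11.8 ≈ 5.678.

μ̂_MAP = 5.678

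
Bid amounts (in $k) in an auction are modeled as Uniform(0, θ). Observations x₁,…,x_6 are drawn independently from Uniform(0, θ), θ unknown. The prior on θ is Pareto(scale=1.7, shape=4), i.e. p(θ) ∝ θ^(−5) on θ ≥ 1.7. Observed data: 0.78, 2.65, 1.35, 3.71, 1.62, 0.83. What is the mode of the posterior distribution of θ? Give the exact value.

The Uniform(0, θ) likelihood is θ^(−n) for θ ≥ max(xᵢ), zero otherwise. Here max(xᵢ) = 3.71.
Posterior ∝ θ^(−5) · θ^(−6) = θ^(−11) on θ ≥ max(1.7, 3.71) = 3.71.
This density is strictly decreasing in θ, so the posterior mode lies at the lower boundary of the support.

θ̂_MAP = 3.71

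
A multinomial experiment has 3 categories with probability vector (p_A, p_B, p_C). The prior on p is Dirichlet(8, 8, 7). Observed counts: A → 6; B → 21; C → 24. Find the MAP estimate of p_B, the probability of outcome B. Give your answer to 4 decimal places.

The posterior is Dirichlet(αᵢ + nᵢ) = Dirichlet(14, 29, 31).
For a Dirichlet(a₁,…,a_K) with all aᵢ > 1, the mode has j-th component (aⱼ − 1)/(Σaᵢ − K).
Here Σaᵢ = 74 and K = 3, so p_B = (29 − 1)/(74 − 3) = 28/71 ≈ 0.3944.

MAP estimate of p_B = 0.3944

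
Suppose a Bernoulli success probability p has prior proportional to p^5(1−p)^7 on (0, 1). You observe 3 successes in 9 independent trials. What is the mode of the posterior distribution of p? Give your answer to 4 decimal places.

The prior density ∝ p^5(1−p)^7 is the kernel of Beta(6, 8).
Data: 3 successes in 9 trials. The binomial likelihood contributes p^3(1−p)^6, so the posterior is Beta(6+3, 8+6) = Beta(9, 14).
For Beta(a, b) with a, b > 1 the mode is (a−1)/(a+b−2) = 8/21 ≈ 0.3810.

p̂_MAP = 0.3810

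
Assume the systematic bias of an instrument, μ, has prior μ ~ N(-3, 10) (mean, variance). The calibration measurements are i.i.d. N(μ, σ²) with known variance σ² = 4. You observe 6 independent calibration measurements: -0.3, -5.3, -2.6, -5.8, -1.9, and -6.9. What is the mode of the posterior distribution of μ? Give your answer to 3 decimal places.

n = 6; x̄ = ((-0.3) + (-5.3) + (-2.6) + (-5.8) + (-1.9) + (-6.9))/6 = -22.8/6 = -3.8.
For a Normal prior and Normal likelihood with known variance, the posterior is Normal; its mode equals its mean, the precision-weighted average.
Prior precision 1/σ₀² = 1/10 = 0.1; data precision n/σ² = 6/4 = 1.5.
μ̂ = (0.1·(-3) + 1.5·(-3.8)) / (0.1 + 1.5) = (-6)/1.6 = -3.750.

μ̂_MAP = -3.750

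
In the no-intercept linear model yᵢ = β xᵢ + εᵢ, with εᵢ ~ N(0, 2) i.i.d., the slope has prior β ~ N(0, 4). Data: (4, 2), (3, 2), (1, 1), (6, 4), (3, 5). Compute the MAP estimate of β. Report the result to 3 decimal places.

log p(β | y) = −Σ(yᵢ − βxᵢ)²/(2·2) − β²/(2·4) + const.
Setting the derivative to zero: Σxᵢ(yᵢ − βxᵢ)/2 − β/4 = 0, so β = Σxᵢyᵢ / (Σxᵢ² + σ²/τ²).
Σxᵢyᵢ = 4·2 + 3·2 + 1·1 + 6·4 + 3·5 = 54; Σxᵢ² = 71; σ²/τ² = 0.5.
β̂_MAP = 54 / (71 + 0.5) = 54/71.5 ≈ 0.755.

β̂_MAP = 0.755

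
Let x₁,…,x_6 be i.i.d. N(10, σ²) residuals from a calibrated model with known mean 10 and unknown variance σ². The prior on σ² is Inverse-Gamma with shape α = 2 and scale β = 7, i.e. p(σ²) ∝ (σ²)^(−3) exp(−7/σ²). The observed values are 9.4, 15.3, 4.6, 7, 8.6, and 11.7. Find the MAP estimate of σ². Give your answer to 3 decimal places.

σ̂²_MAP = 7.122

Sum of squared deviations about the known mean: SS = (9.4−10)² + (15.3−10)² + (4.6−10)² + (7−10)² + (8.6−10)² + (11.7−10)² = 71.46.
The Normal likelihood contributes (σ²)^(−n/2) exp(−SS/(2σ²)), so the posterior is Inverse-Gamma(α + n/2, β + SS/2) = Inverse-Gamma(5, 42.73).
The mode of Inverse-Gamma(a, b) is b/(a+1) = 42.73/6 ≈ 7.122.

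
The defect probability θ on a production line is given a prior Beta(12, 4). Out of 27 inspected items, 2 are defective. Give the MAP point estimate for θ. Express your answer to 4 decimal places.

Prior: Beta(12, 4).
Data: 2 successes in 27 trials. The binomial likelihood contributes θ^2(1−θ)^25, so the posterior is Beta(12+2, 4+25) = Beta(14, 29).
For Beta(a, b) with a, b > 1 the mode is (a−1)/(a+b−2) = 13/41 ≈ 0.3171.

θ̂_MAP = 0.3171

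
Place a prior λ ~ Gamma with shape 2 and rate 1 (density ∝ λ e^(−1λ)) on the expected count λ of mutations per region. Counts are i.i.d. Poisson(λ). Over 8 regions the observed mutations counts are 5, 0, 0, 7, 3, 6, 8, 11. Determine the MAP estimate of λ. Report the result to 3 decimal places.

λ̂_MAP = 4.556

Σxᵢ = 5+0+0+7+3+6+8+11 = 40, with n = 8.
Posterior ∝ λe^(−1λ) · λ^40e^(−8λ) = λ^41e^(−9λ), i.e. Gamma(shape=42, rate=9).
The mode of a Gamma(a, b) with a ≥ 1 (shape–rate) is (a−1)/b = 41/9 ≈ 4.556.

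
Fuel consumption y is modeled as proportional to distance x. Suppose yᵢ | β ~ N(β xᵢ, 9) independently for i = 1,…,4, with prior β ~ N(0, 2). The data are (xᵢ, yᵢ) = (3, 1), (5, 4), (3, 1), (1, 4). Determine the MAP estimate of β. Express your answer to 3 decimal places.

log p(β | y) = −Σ(yᵢ − βxᵢ)²/(2·9) − β²/(2·2) + const.
Setting the derivative to zero: Σxᵢ(yᵢ − βxᵢ)/9 − β/2 = 0, so β = Σxᵢyᵢ / (Σxᵢ² + σ²/τ²).
Σxᵢyᵢ = 3·1 + 5·4 + 3·1 + 1·4 = 30; Σxᵢ² = 44; σ²/τ² = 4.5.
β̂_MAP = 30 / (44 + 4.5) = 30/48.5 ≈ 0.619.

β̂_MAP = 0.619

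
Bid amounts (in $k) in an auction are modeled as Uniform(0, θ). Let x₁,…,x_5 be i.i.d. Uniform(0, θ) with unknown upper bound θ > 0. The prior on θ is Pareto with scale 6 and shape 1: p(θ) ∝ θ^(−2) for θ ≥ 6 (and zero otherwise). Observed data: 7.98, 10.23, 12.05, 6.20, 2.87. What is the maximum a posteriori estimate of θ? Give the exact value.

The Uniform(0, θ) likelihood is θ^(−n) for θ ≥ max(xᵢ), zero otherwise. Here max(xᵢ) = 12.05.
Posterior ∝ θ^(−2) · θ^(−5) = θ^(−7) on θ ≥ max(6, 12.05) = 12.05.
This density is strictly decreasing in θ, so the posterior mode lies at the lower boundary of the support.

θ̂_MAP = 12.05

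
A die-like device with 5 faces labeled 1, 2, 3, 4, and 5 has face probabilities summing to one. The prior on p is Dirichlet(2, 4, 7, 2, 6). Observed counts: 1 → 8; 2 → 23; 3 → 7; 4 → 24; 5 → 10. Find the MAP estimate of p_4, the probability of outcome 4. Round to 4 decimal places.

The posterior is Dirichlet(αᵢ + nᵢ) = Dirichlet(10, 27, 14, 26, 16).
For a Dirichlet(a₁,…,a_K) with all aᵢ > 1, the mode has j-th component (aⱼ − 1)/(Σaᵢ − K).
Here Σaᵢ = 93 and K = 5, so p_4 = (26 − 1)/(93 − 5) = 25/88 ≈ 0.2841.

MAP estimate: 0.2841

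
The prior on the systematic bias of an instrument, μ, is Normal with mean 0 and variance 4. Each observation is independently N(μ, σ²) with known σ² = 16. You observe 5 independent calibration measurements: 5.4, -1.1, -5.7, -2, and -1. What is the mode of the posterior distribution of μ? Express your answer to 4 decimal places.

μ̂_MAP = -0.4889

n = 5; x̄ = (5.4 + (-1.1) + (-5.7) + (-2) + (-1))/5 = -4.4/5 = -0.88.
For a Normal prior and Normal likelihood with known variance, the posterior is Normal; its mode equals its mean, the precision-weighted average.
Prior precision 1/σ₀² = 1/4 = 0.25; data precision n/σ² = 5/16 = 0.3125.
μ̂ = (0.25·0 + 0.3125·(-0.88)) / (0.25 + 0.3125) = (-0.275)/0.5625 = -22/45 ≈ -0.4889.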